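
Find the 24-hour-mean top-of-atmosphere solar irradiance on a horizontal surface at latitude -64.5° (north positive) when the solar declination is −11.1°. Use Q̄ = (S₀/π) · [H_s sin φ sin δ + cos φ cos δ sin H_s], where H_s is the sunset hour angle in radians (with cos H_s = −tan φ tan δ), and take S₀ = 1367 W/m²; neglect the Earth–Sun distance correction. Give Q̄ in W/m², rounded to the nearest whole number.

318 W/m²

The sunset hour angle satisfies cos H_s = −tan φ tan δ = -0.4113, giving H_s = 114.29°. In radians, H_s = 1.9947.
H_s sin φ sin δ = 1.9947 × -0.9026 × -0.1925 = 0.3466.
cos φ cos δ sin H_s = 0.4305 × 0.9813 × 0.9115 = 0.3851.
Q̄ = (1367/π) × (0.3466 + 0.3851) = 435.13 × 0.7317 = 318.38 W/m².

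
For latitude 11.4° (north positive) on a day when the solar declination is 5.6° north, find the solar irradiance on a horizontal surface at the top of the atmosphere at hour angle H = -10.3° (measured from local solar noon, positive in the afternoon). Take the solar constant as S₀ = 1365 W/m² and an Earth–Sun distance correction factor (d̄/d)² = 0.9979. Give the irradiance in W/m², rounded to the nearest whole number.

cos θ_z = sin(11.4°) sin(5.6°) + cos(11.4°) cos(5.6°) cos(-10.30°) = 0.0193 + 0.9599 = 0.9792.
Top-of-atmosphere irradiance = S₀ (d̄/d)² cos θ_z = 1365 × 0.9979 × 0.9792 = 1333.80 W/m².

1334 W/m²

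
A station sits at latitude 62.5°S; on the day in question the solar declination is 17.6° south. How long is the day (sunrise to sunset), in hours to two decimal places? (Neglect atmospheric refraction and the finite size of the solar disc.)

cos H_s = −tan(-62.5°) · tan(-17.6°) = -0.6094, so H_s = arccos(-0.6094) = 127.55°.
Day length = 2 H_s / 15° h⁻¹ = 255.10° / 15 = 17.007 h.

17.01 hours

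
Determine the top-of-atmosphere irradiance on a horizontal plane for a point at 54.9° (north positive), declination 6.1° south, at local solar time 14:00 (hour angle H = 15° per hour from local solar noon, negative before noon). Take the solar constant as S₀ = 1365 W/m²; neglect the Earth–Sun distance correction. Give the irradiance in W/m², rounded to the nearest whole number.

Hour angle H = 15° × (14 − 12) = 30.00°.
cos θ_z = sin φ sin δ + cos φ cos δ cos H = (0.8181)(-0.1063) + (0.5750)(0.9943)(0.8660) = 0.4081.
Top-of-atmosphere irradiance = S₀ cos θ_z = 1365 × 0.4081 = 557.06 W/m².

557 W/m²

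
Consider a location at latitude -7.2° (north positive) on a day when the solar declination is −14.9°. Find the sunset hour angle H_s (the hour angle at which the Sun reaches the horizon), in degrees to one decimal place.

−tan φ tan δ = −(-0.1263)(-0.2661) = -0.0336; H_s = arccos(-0.0336) = 91.93°.

91.9°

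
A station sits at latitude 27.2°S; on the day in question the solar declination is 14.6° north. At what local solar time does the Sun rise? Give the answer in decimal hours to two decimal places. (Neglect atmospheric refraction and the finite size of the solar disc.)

6.51 h

cos H_s = −tan(-27.2°) · tan(14.6°) = 0.1339, so H_s = arccos(0.1339) = 82.30°.
Sunrise is at 12 − H_s/15 = 12 − 5.487 = 6.513 h local solar time.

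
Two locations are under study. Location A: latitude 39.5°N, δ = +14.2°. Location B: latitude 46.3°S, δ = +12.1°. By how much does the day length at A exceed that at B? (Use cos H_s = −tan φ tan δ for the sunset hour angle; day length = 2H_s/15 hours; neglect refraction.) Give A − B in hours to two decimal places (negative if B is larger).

A: H_s = arccos(−tan 39.5° · tan 14.2°) = 102.04°, so 2H_s/15 = 13.6053 h.
B: H_s = arccos(−tan -46.3° · tan 12.1°) = 77.04°, so 2H_s/15 = 10.2720 h.
A − B = 13.6053 − 10.2720 = 3.3333 h.

+3.33 h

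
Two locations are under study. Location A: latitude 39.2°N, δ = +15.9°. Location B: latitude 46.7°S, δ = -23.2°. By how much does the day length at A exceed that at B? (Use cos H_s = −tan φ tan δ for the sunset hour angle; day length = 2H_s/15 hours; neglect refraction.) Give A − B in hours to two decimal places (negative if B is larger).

A: H_s = arccos(−tan 39.2° · tan 15.9°) = 103.43°, so 2H_s/15 = 13.7907 h.
B: H_s = arccos(−tan -46.7° · tan -23.2°) = 117.05°, so 2H_s/15 = 15.6067 h.
A − B = 13.7907 − 15.6067 = -1.8160 h.

-1.82 h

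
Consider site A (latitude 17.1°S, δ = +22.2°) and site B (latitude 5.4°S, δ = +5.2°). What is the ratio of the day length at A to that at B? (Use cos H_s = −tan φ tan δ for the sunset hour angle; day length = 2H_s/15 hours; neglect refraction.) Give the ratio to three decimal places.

0.925

A: H_s = arccos(−tan -17.1° · tan 22.2°) = 82.79°, so 2H_s/15 = 11.0387 h.
B: H_s = arccos(−tan -5.4° · tan 5.2°) = 89.51°, so 2H_s/15 = 11.9347 h.
Ratio A/B = 11.0387 / 11.9347 = 0.9249.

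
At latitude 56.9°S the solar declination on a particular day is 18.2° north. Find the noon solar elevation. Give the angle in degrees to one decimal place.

14.9°

At local solar noon the hour angle is zero, so the elevation is 90° − |φ − δ| = 90° − |-56.9° − (18.2°)| = 90° − 75.1° = 14.9°.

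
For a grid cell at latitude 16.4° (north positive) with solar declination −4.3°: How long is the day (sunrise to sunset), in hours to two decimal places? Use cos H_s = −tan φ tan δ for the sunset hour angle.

cos H_s = −tan(16.4°) · tan(-4.3°) = 0.0221, so H_s = arccos(0.0221) = 88.73°.
Day length = 2 H_s / 15° h⁻¹ = 177.46° / 15 = 11.831 h.

11.83 hours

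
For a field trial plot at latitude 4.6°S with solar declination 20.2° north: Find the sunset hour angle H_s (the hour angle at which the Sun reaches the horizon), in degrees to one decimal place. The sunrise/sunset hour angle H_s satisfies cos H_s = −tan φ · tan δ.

88.3°

The sunset hour angle satisfies cos H_s = −tan φ tan δ = 0.0296, giving H_s = 88.30°.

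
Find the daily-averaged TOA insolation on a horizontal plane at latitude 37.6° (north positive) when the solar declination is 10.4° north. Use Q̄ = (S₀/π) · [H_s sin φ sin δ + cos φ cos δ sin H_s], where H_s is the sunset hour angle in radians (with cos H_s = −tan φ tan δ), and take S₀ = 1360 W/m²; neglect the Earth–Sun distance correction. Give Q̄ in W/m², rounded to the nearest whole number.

416 W/m²

cos H_s = −tan(37.6°) · tan(10.4°) = -0.1413, so H_s = arccos(-0.1413) = 98.12°. In radians, H_s = 1.7125.
H_s sin φ sin δ = 1.7125 × 0.6101 × 0.1805 = 0.1886.
cos φ cos δ sin H_s = 0.7923 × 0.9836 × 0.9900 = 0.7715.
Q̄ = (1360/π) × (0.1886 + 0.7715) = 432.90 × 0.9601 = 415.63 W/m².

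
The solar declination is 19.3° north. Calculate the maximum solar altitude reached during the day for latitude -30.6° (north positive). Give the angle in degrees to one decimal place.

40.1°

At local solar noon the hour angle is zero, so the elevation is 90° − |φ − δ| = 90° − |-30.6° − (19.3°)| = 90° − 49.9° = 40.1°.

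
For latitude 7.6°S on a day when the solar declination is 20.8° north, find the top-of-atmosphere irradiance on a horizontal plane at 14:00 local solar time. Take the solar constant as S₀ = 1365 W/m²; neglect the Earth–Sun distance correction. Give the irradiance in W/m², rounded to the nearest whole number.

Hour angle H = 15° × (14 − 12) = 30.00°.
cos θ_z = sin(-7.6°) sin(20.8°) + cos(-7.6°) cos(20.8°) cos(30.00°) = -0.0470 + 0.8025 = 0.7555.
Top-of-atmosphere irradiance = S₀ cos θ_z = 1365 × 0.7555 = 1031.26 W/m².

1031 W/m²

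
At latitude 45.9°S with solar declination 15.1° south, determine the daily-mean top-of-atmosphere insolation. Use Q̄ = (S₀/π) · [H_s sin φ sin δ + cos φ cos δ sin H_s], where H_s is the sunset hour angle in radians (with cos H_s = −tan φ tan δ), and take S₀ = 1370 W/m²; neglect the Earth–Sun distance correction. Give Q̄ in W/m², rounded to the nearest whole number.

433 W/m²

The sunset hour angle satisfies cos H_s = −tan φ tan δ = -0.2784, giving H_s = 106.16°. In radians, H_s = 1.8528.
H_s sin φ sin δ = 1.8528 × -0.7181 × -0.2605 = 0.3466.
cos φ cos δ sin H_s = 0.6959 × 0.9655 × 0.9605 = 0.6454.
Q̄ = (1370/π) × (0.3466 + 0.6454) = 436.08 × 0.9920 = 432.59 W/m².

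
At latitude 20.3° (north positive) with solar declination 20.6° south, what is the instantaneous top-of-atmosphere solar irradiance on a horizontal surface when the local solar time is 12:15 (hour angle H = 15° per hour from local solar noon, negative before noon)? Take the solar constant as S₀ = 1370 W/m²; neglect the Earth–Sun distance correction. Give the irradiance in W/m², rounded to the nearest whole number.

Hour angle H = 15° × (12.25 − 12) = 3.75°.
cos θ_z = sin(20.3°) sin(-20.6°) + cos(20.3°) cos(-20.6°) cos(3.75°) = -0.1221 + 0.8760 = 0.7539.
Top-of-atmosphere irradiance = S₀ cos θ_z = 1370 × 0.7539 = 1032.84 W/m².

1033 W/m²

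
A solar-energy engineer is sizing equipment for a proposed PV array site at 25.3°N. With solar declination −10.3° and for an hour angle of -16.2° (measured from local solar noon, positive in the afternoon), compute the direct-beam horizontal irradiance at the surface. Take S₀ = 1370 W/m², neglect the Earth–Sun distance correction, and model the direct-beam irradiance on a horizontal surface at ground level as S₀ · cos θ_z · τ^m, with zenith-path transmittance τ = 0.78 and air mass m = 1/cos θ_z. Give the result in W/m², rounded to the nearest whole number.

774 W/m²

cos θ_z = sin φ sin δ + cos φ cos δ cos H = (0.4274)(-0.1788) + (0.9041)(0.9839)(0.9603) = 0.7778.
Air mass m = 1/cos θ_z = 1/0.7778 = 1.286; τ^m = 0.78^1.286 = 0.7265.
Surface direct beam = 1370 × 0.7778 × 0.7265 = 774.15 W/m².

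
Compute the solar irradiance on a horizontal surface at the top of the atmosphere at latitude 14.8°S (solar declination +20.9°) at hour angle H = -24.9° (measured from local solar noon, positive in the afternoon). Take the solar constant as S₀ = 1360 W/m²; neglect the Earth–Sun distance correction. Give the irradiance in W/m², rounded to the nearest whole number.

990 W/m²

With φ = -14.8°, δ = 20.9°, H = -24.90°: sin φ sin δ = -0.0911, cos φ cos δ cos H = 0.8193, so cos θ_z = 0.7282.
Top-of-atmosphere irradiance = S₀ cos θ_z = 1360 × 0.7282 = 990.35 W/m².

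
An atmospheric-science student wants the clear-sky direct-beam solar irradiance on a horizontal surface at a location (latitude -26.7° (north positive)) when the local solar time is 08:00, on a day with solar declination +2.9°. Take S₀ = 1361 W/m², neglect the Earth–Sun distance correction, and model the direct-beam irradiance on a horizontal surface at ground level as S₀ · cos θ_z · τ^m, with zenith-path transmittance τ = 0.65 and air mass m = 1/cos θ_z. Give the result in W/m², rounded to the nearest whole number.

Hour angle H = 15° × (8 − 12) = -60.00°.
cos θ_z = sin φ sin δ + cos φ cos δ cos H = (-0.4493)(0.0506) + (0.8934)(0.9987)(0.5000) = 0.4234.
Air mass m = 1/cos θ_z = 1/0.4234 = 2.362; τ^m = 0.65^2.362 = 0.3615.
Surface direct beam = 1361 × 0.4234 × 0.3615 = 208.31 W/m².

208 W/m²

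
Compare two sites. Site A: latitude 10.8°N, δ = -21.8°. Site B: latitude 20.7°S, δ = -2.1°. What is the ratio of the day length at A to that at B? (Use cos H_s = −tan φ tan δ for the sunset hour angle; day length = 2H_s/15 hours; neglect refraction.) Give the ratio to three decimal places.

A: H_s = arccos(−tan 10.8° · tan -21.8°) = 85.62°, so 2H_s/15 = 11.4160 h.
B: H_s = arccos(−tan -20.7° · tan -2.1°) = 90.79°, so 2H_s/15 = 12.1053 h.
Ratio A/B = 11.4160 / 12.1053 = 0.9431.

0.943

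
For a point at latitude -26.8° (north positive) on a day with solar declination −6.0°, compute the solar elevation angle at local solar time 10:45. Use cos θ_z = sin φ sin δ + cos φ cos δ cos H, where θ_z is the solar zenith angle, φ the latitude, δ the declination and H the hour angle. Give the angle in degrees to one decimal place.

Hour angle H = 15° × (10.75 − 12) = -18.75°.
With φ = -26.8°, δ = -6.0°, H = -18.75°: sin φ sin δ = 0.0471, cos φ cos δ cos H = 0.8406, so cos θ_z = 0.8877.
θ_z = arccos(0.8877) = 27.41°, so the elevation is 90° − 27.41° = 62.59°.

62.6°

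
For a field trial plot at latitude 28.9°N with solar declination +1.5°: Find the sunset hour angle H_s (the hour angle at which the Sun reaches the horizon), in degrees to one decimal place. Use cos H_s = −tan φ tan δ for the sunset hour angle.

90.8°

cos H_s = −tan(28.9°) · tan(1.5°) = -0.0145, so H_s = arccos(-0.0145) = 90.83°.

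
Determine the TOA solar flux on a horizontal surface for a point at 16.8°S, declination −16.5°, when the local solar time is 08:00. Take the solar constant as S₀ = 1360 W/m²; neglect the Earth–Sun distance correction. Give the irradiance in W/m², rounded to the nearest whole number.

Hour angle H = 15° × (8 − 12) = -60.00°.
cos θ_z = sin(-16.8°) sin(-16.5°) + cos(-16.8°) cos(-16.5°) cos(-60.00°) = 0.0821 + 0.4589 = 0.5410.
Top-of-atmosphere irradiance = S₀ cos θ_z = 1360 × 0.5410 = 735.76 W/m².

736 W/m²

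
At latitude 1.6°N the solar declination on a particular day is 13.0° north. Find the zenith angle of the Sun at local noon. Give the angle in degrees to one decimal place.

At local solar noon the hour angle is zero, so the zenith angle is |φ − δ| = |1.6° − (13.0°)| = 11.4°.

11.4°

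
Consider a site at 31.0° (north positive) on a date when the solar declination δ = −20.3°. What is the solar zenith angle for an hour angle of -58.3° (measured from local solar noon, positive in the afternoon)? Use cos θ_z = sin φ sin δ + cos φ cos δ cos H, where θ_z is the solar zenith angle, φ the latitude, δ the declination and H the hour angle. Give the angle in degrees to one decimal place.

75.9°

cos θ_z = sin φ sin δ + cos φ cos δ cos H = (0.5150)(-0.3469) + (0.8572)(0.9379)(0.5255) = 0.2438.
θ_z = arccos(0.2438) = 75.89°.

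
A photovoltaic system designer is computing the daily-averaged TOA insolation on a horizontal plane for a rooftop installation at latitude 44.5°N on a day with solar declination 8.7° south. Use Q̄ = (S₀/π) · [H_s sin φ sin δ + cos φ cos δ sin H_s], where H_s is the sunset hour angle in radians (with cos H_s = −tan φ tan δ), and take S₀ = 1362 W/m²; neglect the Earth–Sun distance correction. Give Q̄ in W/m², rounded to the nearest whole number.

237 W/m²

The sunset hour angle satisfies cos H_s = −tan φ tan δ = 0.1504, giving H_s = 81.35°. In radians, H_s = 1.4198.
H_s sin φ sin δ = 1.4198 × 0.7009 × -0.1513 = -0.1506.
cos φ cos δ sin H_s = 0.7133 × 0.9885 × 0.9886 = 0.6971.
Q̄ = (1362/π) × (-0.1506 + 0.6971) = 433.54 × 0.5465 = 236.93 W/m².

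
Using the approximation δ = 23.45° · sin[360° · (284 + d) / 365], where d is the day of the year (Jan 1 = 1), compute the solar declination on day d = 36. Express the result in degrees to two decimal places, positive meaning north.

-16.40°

360 × (284 + 36) / 365 = 315.616°; sin(315.616°) = -0.6995.
δ = 23.45 × -0.6995 = -16.403° ≈ -16.40°.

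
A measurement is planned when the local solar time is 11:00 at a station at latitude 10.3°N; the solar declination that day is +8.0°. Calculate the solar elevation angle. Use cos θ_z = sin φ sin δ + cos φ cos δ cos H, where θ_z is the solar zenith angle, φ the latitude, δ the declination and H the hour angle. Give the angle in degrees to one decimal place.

Hour angle H = 15° × (11 − 12) = -15.00°.
cos θ_z = sin φ sin δ + cos φ cos δ cos H = (0.1788)(0.1392) + (0.9839)(0.9903)(0.9659) = 0.9660.
θ_z = arccos(0.9660) = 14.98°, so the elevation is 90° − 14.98° = 75.02°.

75.0°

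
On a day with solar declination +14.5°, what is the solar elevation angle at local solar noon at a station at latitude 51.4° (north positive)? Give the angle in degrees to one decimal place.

At local solar noon the hour angle is zero, so the elevation is 90° − |φ − δ| = 90° − |51.4° − (14.5°)| = 90° − 36.9° = 53.1°.

53.1°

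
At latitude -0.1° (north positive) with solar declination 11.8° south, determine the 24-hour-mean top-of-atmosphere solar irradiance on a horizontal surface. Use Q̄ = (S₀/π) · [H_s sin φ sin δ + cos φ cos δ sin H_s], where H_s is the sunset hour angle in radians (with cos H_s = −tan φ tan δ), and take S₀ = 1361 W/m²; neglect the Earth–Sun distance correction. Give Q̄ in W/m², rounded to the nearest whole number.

cos H_s = −tan(-0.1°) · tan(-11.8°) = -0.0004, so H_s = arccos(-0.0004) = 90.02°. In radians, H_s = 1.5711.
H_s sin φ sin δ = 1.5711 × -0.0017 × -0.2045 = 0.0005.
cos φ cos δ sin H_s = 1.0000 × 0.9789 × 1.0000 = 0.9789.
Q̄ = (1361/π) × (0.0005 + 0.9789) = 433.22 × 0.9794 = 424.30 W/m².

424 W/m²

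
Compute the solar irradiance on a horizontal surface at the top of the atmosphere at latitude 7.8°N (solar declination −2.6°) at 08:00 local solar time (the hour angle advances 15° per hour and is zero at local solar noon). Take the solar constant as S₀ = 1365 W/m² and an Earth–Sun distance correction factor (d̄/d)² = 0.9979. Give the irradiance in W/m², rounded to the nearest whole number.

666 W/m²

Hour angle H = 15° × (8 − 12) = -60.00°.
cos θ_z = sin φ sin δ + cos φ cos δ cos H = (0.1357)(-0.0454) + (0.9907)(0.9990)(0.5000) = 0.4887.
Top-of-atmosphere irradiance = S₀ (d̄/d)² cos θ_z = 1365 × 0.9979 × 0.4887 = 665.67 W/m².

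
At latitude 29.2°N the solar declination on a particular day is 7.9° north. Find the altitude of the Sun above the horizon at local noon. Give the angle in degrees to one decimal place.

At local solar noon the hour angle is zero, so the elevation is 90° − |φ − δ| = 90° − |29.2° − (7.9°)| = 90° − 21.3° = 68.7°.

68.7°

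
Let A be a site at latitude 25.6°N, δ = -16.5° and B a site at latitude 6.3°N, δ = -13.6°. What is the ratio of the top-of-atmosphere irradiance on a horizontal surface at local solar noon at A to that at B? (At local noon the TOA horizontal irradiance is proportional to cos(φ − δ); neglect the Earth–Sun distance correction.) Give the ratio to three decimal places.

0.789

A: cos θ_z = cos(25.6° − (-16.5°)) = 0.7420.
B: cos θ_z = cos(6.3° − (-13.6°)) = 0.9403.
Ratio A/B = 0.7420 / 0.9403 = 0.7891.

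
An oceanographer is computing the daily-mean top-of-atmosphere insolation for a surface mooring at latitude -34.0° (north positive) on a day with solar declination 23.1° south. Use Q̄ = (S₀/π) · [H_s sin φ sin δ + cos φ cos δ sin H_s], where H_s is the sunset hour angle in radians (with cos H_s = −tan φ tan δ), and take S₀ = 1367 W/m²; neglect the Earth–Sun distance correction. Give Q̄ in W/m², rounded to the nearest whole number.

496 W/m²

cos H_s = −tan(-34.0°) · tan(-23.1°) = -0.2877, so H_s = arccos(-0.2877) = 106.72°. In radians, H_s = 1.8626.
H_s sin φ sin δ = 1.8626 × -0.5592 × -0.3923 = 0.4086.
cos φ cos δ sin H_s = 0.8290 × 0.9198 × 0.9577 = 0.7303.
Q̄ = (1367/π) × (0.4086 + 0.7303) = 435.13 × 1.1389 = 495.57 W/m².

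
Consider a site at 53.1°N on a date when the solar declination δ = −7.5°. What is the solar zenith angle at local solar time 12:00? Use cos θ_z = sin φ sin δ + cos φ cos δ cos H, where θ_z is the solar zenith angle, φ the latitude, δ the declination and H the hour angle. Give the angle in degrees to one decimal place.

60.6°

Hour angle H = 15° × (12 − 12) = 0.00°.
With φ = 53.1°, δ = -7.5°, H = 0.00°: sin φ sin δ = -0.1044, cos φ cos δ cos H = 0.5953, so cos θ_z = 0.4909.
θ_z = arccos(0.4909) = 60.60°.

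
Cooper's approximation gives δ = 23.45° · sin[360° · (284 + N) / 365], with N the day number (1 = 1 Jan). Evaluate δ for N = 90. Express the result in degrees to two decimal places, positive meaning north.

360 × (284 + 90) / 365 = 368.877°; sin(368.877°) = 0.1543.
δ = 23.45 × 0.1543 = 3.618° ≈ +3.62°.

+3.62°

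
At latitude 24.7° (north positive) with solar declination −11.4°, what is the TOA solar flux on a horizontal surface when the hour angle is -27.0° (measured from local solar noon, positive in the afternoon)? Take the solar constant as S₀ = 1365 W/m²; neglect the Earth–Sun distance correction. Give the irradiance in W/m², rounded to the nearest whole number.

970 W/m²

With φ = 24.7°, δ = -11.4°, H = -27.00°: sin φ sin δ = -0.0826, cos φ cos δ cos H = 0.7935, so cos θ_z = 0.7109.
Top-of-atmosphere irradiance = S₀ cos θ_z = 1365 × 0.7109 = 970.38 W/m².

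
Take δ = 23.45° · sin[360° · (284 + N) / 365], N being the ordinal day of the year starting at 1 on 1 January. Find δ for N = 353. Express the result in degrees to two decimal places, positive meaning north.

360 × (284 + 353) / 365 = 628.274°; sin(628.274°) = -0.9995.
δ = 23.45 × -0.9995 = -23.438° ≈ -23.44°.

-23.44°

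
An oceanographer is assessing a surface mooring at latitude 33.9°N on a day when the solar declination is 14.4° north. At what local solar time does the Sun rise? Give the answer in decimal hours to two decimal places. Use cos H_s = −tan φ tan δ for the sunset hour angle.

5.34 h

cos H_s = −tan(33.9°) · tan(14.4°) = -0.1725, so H_s = arccos(-0.1725) = 99.93°.
Sunrise is at 12 − H_s/15 = 12 − 6.662 = 5.338 h local solar time.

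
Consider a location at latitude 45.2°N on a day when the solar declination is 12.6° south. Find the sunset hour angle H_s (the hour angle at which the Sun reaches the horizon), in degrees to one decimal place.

cos H_s = −tan(45.2°) · tan(-12.6°) = 0.2251, so H_s = arccos(0.2251) = 76.99°.

77.0°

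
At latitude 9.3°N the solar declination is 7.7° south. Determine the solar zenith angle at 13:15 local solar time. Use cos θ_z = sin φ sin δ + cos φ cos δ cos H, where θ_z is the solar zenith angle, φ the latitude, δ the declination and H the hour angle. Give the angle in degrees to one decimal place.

Hour angle H = 15° × (13.25 − 12) = 18.75°.
With φ = 9.3°, δ = -7.7°, H = 18.75°: sin φ sin δ = -0.0217, cos φ cos δ cos H = 0.9261, so cos θ_z = 0.9044.
θ_z = arccos(0.9044) = 25.26°.

25.3°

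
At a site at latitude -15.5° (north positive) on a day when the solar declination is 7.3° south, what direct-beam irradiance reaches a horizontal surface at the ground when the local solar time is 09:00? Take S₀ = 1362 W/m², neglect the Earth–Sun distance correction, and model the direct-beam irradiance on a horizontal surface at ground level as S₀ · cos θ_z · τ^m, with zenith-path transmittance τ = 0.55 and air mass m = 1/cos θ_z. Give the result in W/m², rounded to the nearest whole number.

416 W/m²

Hour angle H = 15° × (9 − 12) = -45.00°.
cos θ_z = sin(-15.5°) sin(-7.3°) + cos(-15.5°) cos(-7.3°) cos(-45.00°) = 0.0340 + 0.6759 = 0.7099.
Air mass m = 1/cos θ_z = 1/0.7099 = 1.409; τ^m = 0.55^1.409 = 0.4307.
Surface direct beam = 1362 × 0.7099 × 0.4307 = 416.44 W/m².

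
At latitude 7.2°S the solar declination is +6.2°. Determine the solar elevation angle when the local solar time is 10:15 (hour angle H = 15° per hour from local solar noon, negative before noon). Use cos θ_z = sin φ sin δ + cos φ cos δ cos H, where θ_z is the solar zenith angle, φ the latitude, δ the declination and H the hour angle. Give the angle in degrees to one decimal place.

60.6°

Hour angle H = 15° × (10.25 − 12) = -26.25°.
With φ = -7.2°, δ = 6.2°, H = -26.25°: sin φ sin δ = -0.0135, cos φ cos δ cos H = 0.8846, so cos θ_z = 0.8711.
θ_z = arccos(0.8711) = 29.41°, so the elevation is 90° − 29.41° = 60.59°.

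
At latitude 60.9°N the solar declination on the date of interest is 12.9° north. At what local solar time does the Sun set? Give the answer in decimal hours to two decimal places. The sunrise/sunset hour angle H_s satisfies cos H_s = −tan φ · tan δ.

cos H_s = −tan(60.9°) · tan(12.9°) = -0.4115, so H_s = arccos(-0.4115) = 114.30°.
Sunset is at 12 + H_s/15 = 12 + 7.620 = 19.620 h local solar time.

19.62 h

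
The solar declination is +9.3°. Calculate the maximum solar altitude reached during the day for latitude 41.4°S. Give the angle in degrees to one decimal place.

39.3°

At local solar noon the hour angle is zero, so the elevation is 90° − |φ − δ| = 90° − |-41.4° − (9.3°)| = 90° − 50.7° = 39.3°.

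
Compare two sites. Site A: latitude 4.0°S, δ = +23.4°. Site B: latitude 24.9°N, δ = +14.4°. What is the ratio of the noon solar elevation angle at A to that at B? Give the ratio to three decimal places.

A: 90° − |-4.0 − (23.4)| = 62.60°.
B: 90° − |24.9 − (14.4)| = 79.50°.
Ratio A/B = 62.6000 / 79.5000 = 0.7874.

0.787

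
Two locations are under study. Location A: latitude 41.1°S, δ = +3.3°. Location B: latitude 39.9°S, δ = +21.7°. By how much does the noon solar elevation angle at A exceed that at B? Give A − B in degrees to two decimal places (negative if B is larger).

A: 90° − |-41.1 − (3.3)| = 45.60°.
B: 90° − |-39.9 − (21.7)| = 28.40°.
A − B = 45.60 − 28.40 = 17.20°.

+17.20°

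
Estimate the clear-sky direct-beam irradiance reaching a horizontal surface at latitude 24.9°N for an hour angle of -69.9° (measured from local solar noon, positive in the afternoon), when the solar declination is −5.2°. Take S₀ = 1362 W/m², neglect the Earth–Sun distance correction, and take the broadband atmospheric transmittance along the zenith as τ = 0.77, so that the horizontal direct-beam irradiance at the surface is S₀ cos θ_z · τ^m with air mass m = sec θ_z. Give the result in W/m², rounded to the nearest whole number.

142 W/m²

cos θ_z = sin(24.9°) sin(-5.2°) + cos(24.9°) cos(-5.2°) cos(-69.90°) = -0.0382 + 0.3104 = 0.2722.
Air mass m = 1/cos θ_z = 1/0.2722 = 3.674; τ^m = 0.77^3.674 = 0.3828.
Surface direct beam = 1362 × 0.2722 × 0.3828 = 141.92 W/m².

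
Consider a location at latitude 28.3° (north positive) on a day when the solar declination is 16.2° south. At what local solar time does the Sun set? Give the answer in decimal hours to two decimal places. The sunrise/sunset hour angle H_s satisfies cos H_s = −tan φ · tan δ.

17.40 h

The sunset hour angle satisfies cos H_s = −tan φ tan δ = 0.1564, giving H_s = 81.00°.
Sunset is at 12 + H_s/15 = 12 + 5.400 = 17.400 h local solar time.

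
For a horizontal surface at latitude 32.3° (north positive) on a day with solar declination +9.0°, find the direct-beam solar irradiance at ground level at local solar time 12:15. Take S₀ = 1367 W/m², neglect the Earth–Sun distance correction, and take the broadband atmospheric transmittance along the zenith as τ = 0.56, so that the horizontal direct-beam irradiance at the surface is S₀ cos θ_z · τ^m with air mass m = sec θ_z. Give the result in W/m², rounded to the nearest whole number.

Hour angle H = 15° × (12.25 − 12) = 3.75°.
cos θ_z = sin(32.3°) sin(9.0°) + cos(32.3°) cos(9.0°) cos(3.75°) = 0.0836 + 0.8331 = 0.9167.
Air mass m = 1/cos θ_z = 1/0.9167 = 1.091; τ^m = 0.56^1.091 = 0.5312.
Surface direct beam = 1367 × 0.9167 × 0.5312 = 665.66 W/m².

666 W/m²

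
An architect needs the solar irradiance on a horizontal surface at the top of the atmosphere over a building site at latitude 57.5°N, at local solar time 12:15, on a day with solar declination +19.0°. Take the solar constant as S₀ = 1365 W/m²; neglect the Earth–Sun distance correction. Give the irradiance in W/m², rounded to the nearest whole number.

1067 W/m²

Hour angle H = 15° × (12.25 − 12) = 3.75°.
cos θ_z = sin(57.5°) sin(19.0°) + cos(57.5°) cos(19.0°) cos(3.75°) = 0.2746 + 0.5069 = 0.7815.
Top-of-atmosphere irradiance = S₀ cos θ_z = 1365 × 0.7815 = 1066.75 W/m².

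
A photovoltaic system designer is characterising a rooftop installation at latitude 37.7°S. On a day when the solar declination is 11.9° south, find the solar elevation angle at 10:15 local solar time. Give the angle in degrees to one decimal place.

Hour angle H = 15° × (10.25 − 12) = -26.25°.
cos θ_z = sin φ sin δ + cos φ cos δ cos H = (-0.6115)(-0.2062) + (0.7912)(0.9785)(0.8969) = 0.8205.
θ_z = arccos(0.8205) = 34.87°, so the elevation is 90° − 34.87° = 55.13°.

55.1°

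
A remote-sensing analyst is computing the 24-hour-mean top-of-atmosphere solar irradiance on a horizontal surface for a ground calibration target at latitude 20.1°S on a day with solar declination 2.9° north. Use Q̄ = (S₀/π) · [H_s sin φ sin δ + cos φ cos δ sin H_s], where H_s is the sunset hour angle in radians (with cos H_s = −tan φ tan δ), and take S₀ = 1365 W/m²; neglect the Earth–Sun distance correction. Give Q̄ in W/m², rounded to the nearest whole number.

cos H_s = −tan(-20.1°) · tan(2.9°) = 0.0185, so H_s = arccos(0.0185) = 88.94°. In radians, H_s = 1.5523.
H_s sin φ sin δ = 1.5523 × -0.3437 × 0.0506 = -0.0270.
cos φ cos δ sin H_s = 0.9391 × 0.9987 × 0.9998 = 0.9377.
Q̄ = (1365/π) × (-0.0270 + 0.9377) = 434.49 × 0.9107 = 395.69 W/m².

396 W/m²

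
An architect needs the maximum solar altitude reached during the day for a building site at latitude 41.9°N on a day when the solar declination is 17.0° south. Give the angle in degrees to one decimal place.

31.1°

At local solar noon the hour angle is zero, so the elevation is 90° − |φ − δ| = 90° − |41.9° − (-17.0°)| = 90° − 58.9° = 31.1°.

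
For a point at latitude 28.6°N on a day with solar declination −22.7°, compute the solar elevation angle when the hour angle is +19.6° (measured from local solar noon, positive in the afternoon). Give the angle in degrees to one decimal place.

35.3°

With φ = 28.6°, δ = -22.7°, H = 19.60°: sin φ sin δ = -0.1847, cos φ cos δ cos H = 0.7630, so cos θ_z = 0.5783.
θ_z = arccos(0.5783) = 54.67°, so the elevation is 90° − 54.67° = 35.33°.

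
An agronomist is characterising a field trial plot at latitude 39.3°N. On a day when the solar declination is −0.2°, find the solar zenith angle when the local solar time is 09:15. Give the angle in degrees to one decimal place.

54.6°

Hour angle H = 15° × (9.25 − 12) = -41.25°.
cos θ_z = sin(39.3°) sin(-0.2°) + cos(39.3°) cos(-0.2°) cos(-41.25°) = -0.0022 + 0.5818 = 0.5796.
θ_z = arccos(0.5796) = 54.58°.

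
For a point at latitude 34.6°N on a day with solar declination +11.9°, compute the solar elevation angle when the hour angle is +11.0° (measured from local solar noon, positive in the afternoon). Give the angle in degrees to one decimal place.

With φ = 34.6°, δ = 11.9°, H = 11.00°: sin φ sin δ = 0.1171, cos φ cos δ cos H = 0.7906, so cos θ_z = 0.9077.
θ_z = arccos(0.9077) = 24.81°, so the elevation is 90° − 24.81° = 65.19°.

65.2°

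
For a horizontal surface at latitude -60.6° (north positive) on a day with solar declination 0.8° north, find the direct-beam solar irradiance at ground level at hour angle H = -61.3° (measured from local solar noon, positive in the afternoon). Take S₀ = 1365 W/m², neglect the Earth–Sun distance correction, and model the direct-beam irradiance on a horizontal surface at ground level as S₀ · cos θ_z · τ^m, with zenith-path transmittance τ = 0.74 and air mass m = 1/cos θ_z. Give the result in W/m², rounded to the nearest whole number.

cos θ_z = sin(-60.6°) sin(0.8°) + cos(-60.6°) cos(0.8°) cos(-61.30°) = -0.0122 + 0.2357 = 0.2235.
Air mass m = 1/cos θ_z = 1/0.2235 = 4.474; τ^m = 0.74^4.474 = 0.2600.
Surface direct beam = 1365 × 0.2235 × 0.2600 = 79.32 W/m².

79 W/m²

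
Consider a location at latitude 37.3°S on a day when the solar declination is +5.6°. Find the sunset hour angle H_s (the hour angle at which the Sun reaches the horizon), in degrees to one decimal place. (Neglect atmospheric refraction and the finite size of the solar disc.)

85.7°

The sunset hour angle satisfies cos H_s = −tan φ tan δ = 0.0747, giving H_s = 85.72°.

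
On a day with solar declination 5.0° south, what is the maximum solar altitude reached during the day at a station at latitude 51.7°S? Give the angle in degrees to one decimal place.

At local solar noon the hour angle is zero, so the elevation is 90° − |φ − δ| = 90° − |-51.7° − (-5.0°)| = 90° − 46.7° = 43.3°.

43.3°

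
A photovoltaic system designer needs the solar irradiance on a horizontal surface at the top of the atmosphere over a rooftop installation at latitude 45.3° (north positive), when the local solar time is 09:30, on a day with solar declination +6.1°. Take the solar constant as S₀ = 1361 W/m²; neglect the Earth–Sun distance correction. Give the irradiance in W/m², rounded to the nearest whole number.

858 W/m²

Hour angle H = 15° × (9.5 − 12) = -37.50°.
cos θ_z = sin(45.3°) sin(6.1°) + cos(45.3°) cos(6.1°) cos(-37.50°) = 0.0755 + 0.5549 = 0.6304.
Top-of-atmosphere irradiance = S₀ cos θ_z = 1361 × 0.6304 = 857.97 W/m².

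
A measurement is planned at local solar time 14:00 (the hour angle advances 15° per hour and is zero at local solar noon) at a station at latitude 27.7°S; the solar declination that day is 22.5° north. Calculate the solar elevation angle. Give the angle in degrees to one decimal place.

32.0°

Hour angle H = 15° × (14 − 12) = 30.00°.
With φ = -27.7°, δ = 22.5°, H = 30.00°: sin φ sin δ = -0.1779, cos φ cos δ cos H = 0.7084, so cos θ_z = 0.5305.
θ_z = arccos(0.5305) = 57.96°, so the elevation is 90° − 57.96° = 32.04°.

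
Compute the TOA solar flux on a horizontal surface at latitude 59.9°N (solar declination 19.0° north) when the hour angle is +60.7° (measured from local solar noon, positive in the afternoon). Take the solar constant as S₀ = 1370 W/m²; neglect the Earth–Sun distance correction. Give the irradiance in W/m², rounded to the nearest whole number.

704 W/m²

cos θ_z = sin(59.9°) sin(19.0°) + cos(59.9°) cos(19.0°) cos(60.70°) = 0.2817 + 0.2321 = 0.5138.
Top-of-atmosphere irradiance = S₀ cos θ_z = 1370 × 0.5138 = 703.91 W/m².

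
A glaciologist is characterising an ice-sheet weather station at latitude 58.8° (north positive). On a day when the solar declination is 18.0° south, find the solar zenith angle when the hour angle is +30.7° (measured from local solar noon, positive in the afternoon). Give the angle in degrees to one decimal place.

80.8°

With φ = 58.8°, δ = -18.0°, H = 30.70°: sin φ sin δ = -0.2643, cos φ cos δ cos H = 0.4236, so cos θ_z = 0.1593.
θ_z = arccos(0.1593) = 80.83°.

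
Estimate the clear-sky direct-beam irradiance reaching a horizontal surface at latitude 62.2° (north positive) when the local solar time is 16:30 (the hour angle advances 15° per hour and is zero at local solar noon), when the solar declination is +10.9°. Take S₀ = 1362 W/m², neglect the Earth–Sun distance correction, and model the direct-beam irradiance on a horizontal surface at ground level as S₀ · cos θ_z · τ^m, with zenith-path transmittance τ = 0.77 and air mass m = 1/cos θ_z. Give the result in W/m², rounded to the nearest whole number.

218 W/m²

Hour angle H = 15° × (16.5 − 12) = 67.50°.
cos θ_z = sin(62.2°) sin(10.9°) + cos(62.2°) cos(10.9°) cos(67.50°) = 0.1673 + 0.1753 = 0.3426.
Air mass m = 1/cos θ_z = 1/0.3426 = 2.919; τ^m = 0.77^2.919 = 0.4663.
Surface direct beam = 1362 × 0.3426 × 0.4663 = 217.59 W/m².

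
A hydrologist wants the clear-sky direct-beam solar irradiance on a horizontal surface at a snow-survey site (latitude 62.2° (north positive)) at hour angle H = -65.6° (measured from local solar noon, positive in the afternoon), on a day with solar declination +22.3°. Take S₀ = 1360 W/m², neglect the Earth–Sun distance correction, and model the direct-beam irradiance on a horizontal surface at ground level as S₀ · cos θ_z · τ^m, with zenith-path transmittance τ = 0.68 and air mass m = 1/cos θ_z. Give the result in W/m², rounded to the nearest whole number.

With φ = 62.2°, δ = 22.3°, H = -65.60°: sin φ sin δ = 0.3357, cos φ cos δ cos H = 0.1783, so cos θ_z = 0.5140.
Air mass m = 1/cos θ_z = 1/0.5140 = 1.946; τ^m = 0.68^1.946 = 0.4721.
Surface direct beam = 1360 × 0.5140 × 0.4721 = 330.02 W/m².

330 W/m²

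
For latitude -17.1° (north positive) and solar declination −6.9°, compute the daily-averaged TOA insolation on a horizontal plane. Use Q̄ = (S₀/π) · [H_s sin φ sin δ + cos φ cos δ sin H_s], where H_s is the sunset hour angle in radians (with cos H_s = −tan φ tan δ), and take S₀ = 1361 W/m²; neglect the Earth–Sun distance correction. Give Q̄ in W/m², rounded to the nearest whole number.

435 W/m²

−tan φ tan δ = −(-0.3076)(-0.1210) = -0.0372; H_s = arccos(-0.0372) = 92.13°. In radians, H_s = 1.6080.
H_s sin φ sin δ = 1.6080 × -0.2940 × -0.1201 = 0.0568.
cos φ cos δ sin H_s = 0.9558 × 0.9928 × 0.9993 = 0.9483.
Q̄ = (1361/π) × (0.0568 + 0.9483) = 433.22 × 1.0051 = 435.43 W/m².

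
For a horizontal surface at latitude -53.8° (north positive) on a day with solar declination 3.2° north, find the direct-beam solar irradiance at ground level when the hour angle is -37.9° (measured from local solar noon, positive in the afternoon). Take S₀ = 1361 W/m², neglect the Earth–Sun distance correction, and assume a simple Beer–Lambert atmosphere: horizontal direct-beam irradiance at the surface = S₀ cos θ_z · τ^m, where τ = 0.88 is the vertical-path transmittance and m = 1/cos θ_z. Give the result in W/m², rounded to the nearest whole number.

422 W/m²

cos θ_z = sin φ sin δ + cos φ cos δ cos H = (-0.8070)(0.0558) + (0.5906)(0.9984)(0.7891) = 0.4203.
Air mass m = 1/cos θ_z = 1/0.4203 = 2.379; τ^m = 0.88^2.379 = 0.7378.
Surface direct beam = 1361 × 0.4203 × 0.7378 = 422.04 W/m².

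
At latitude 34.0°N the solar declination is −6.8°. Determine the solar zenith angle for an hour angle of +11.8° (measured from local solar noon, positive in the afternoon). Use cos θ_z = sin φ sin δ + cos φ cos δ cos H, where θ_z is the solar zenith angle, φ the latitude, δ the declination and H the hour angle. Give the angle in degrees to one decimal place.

cos θ_z = sin φ sin δ + cos φ cos δ cos H = (0.5592)(-0.1184) + (0.8290)(0.9930)(0.9789) = 0.7396.
θ_z = arccos(0.7396) = 42.30°.

42.3°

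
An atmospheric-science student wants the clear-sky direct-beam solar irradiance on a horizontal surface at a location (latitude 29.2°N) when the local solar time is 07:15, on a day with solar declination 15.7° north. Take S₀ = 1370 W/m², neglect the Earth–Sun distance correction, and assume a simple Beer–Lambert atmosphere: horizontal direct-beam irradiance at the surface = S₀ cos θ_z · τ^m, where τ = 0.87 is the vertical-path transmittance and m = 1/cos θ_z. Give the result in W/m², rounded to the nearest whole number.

Hour angle H = 15° × (7.25 − 12) = -71.25°.
With φ = 29.2°, δ = 15.7°, H = -71.25°: sin φ sin δ = 0.1320, cos φ cos δ cos H = 0.2701, so cos θ_z = 0.4021.
Air mass m = 1/cos θ_z = 1/0.4021 = 2.487; τ^m = 0.87^2.487 = 0.7073.
Surface direct beam = 1370 × 0.4021 × 0.7073 = 389.64 W/m².

390 W/m²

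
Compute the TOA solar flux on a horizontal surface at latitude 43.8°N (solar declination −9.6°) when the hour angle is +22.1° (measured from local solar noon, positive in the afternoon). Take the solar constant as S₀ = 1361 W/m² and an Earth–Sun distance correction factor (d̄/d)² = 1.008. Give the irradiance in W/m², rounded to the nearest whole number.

746 W/m²

cos θ_z = sin(43.8°) sin(-9.6°) + cos(43.8°) cos(-9.6°) cos(22.10°) = -0.1154 + 0.6594 = 0.5440.
Top-of-atmosphere irradiance = S₀ (d̄/d)² cos θ_z = 1361 × 1.008 × 0.5440 = 746.31 W/m².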